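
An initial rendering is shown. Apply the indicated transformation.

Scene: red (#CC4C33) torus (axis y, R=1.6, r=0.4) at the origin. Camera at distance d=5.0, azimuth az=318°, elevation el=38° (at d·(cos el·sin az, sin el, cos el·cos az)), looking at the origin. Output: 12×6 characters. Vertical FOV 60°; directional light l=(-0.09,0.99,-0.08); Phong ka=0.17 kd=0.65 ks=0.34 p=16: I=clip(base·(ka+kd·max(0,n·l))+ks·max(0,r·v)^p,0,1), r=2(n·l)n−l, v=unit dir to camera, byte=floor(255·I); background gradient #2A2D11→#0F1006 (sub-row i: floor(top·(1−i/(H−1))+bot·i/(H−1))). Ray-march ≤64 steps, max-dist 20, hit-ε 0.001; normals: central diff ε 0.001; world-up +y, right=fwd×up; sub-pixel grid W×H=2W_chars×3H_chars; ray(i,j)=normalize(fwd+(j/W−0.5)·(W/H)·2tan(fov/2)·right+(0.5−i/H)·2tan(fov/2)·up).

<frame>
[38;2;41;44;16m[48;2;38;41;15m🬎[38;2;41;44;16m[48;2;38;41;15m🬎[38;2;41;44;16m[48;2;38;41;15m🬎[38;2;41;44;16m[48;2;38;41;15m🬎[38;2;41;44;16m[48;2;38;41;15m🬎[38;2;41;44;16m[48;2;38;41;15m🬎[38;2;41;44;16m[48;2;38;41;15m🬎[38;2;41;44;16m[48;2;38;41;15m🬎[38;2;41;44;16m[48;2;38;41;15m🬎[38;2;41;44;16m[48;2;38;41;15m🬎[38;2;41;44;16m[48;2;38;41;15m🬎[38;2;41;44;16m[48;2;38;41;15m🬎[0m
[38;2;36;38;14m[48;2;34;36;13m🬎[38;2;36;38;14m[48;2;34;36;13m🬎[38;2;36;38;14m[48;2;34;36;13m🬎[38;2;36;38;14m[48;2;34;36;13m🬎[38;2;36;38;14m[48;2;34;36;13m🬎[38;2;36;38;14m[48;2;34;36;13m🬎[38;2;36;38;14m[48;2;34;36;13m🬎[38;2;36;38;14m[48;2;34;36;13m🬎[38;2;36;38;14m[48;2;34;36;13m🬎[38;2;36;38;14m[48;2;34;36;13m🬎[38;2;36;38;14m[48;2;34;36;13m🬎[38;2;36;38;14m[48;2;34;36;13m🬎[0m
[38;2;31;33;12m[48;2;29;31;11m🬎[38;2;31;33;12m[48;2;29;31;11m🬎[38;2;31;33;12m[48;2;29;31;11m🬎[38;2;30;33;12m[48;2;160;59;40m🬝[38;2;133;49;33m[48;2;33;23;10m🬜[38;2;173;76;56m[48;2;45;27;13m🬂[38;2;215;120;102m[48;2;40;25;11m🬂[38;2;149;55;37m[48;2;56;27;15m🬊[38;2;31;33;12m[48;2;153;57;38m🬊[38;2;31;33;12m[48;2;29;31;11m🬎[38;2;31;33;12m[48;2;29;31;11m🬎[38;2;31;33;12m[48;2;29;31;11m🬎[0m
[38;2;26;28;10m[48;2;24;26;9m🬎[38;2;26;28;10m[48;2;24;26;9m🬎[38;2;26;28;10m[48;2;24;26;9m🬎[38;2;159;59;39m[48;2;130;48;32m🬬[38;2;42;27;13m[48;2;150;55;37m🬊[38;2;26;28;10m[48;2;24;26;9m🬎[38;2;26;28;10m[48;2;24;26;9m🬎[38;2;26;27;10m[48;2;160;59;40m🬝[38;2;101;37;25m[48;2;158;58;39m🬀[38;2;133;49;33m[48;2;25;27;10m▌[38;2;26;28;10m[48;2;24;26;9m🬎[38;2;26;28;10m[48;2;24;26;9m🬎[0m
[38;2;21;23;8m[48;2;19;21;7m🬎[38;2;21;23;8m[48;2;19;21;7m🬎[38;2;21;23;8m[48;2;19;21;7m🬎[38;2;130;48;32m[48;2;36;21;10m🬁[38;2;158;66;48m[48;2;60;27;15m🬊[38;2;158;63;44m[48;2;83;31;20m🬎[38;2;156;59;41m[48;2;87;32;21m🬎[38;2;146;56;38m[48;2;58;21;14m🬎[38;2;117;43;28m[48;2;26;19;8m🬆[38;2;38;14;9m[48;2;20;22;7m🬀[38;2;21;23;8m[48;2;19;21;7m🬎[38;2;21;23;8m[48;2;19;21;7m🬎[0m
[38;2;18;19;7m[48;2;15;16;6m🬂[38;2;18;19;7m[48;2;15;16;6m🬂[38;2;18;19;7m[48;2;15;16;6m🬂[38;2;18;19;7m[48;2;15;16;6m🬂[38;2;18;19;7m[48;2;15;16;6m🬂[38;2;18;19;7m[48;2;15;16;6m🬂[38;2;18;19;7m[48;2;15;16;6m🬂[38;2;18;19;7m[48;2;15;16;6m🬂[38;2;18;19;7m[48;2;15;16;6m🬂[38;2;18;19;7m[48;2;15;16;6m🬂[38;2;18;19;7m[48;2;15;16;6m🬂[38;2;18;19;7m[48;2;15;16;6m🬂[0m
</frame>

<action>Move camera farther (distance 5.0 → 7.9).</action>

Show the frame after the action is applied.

<frame>
[38;2;41;44;16m[48;2;38;41;15m🬎[38;2;41;44;16m[48;2;38;41;15m🬎[38;2;41;44;16m[48;2;38;41;15m🬎[38;2;41;44;16m[48;2;38;41;15m🬎[38;2;41;44;16m[48;2;38;41;15m🬎[38;2;41;44;16m[48;2;38;41;15m🬎[38;2;41;44;16m[48;2;38;41;15m🬎[38;2;41;44;16m[48;2;38;41;15m🬎[38;2;41;44;16m[48;2;38;41;15m🬎[38;2;41;44;16m[48;2;38;41;15m🬎[38;2;41;44;16m[48;2;38;41;15m🬎[38;2;41;44;16m[48;2;38;41;15m🬎[0m
[38;2;36;38;14m[48;2;34;36;13m🬎[38;2;36;38;14m[48;2;34;36;13m🬎[38;2;36;38;14m[48;2;34;36;13m🬎[38;2;36;38;14m[48;2;34;36;13m🬎[38;2;36;38;14m[48;2;34;36;13m🬎[38;2;36;38;14m[48;2;34;36;13m🬎[38;2;36;38;14m[48;2;34;36;13m🬎[38;2;36;38;14m[48;2;34;36;13m🬎[38;2;36;38;14m[48;2;34;36;13m🬎[38;2;36;38;14m[48;2;34;36;13m🬎[38;2;36;38;14m[48;2;34;36;13m🬎[38;2;36;38;14m[48;2;34;36;13m🬎[0m
[38;2;31;33;12m[48;2;29;31;11m🬎[38;2;31;33;12m[48;2;29;31;11m🬎[38;2;31;33;12m[48;2;29;31;11m🬎[38;2;31;33;12m[48;2;29;31;11m🬎[38;2;30;33;12m[48;2;163;60;40m🬝[38;2;165;66;47m[48;2;44;27;13m🬋[38;2;204;108;89m[48;2;33;23;10m🬋[38;2;31;33;12m[48;2;140;52;35m🬊[38;2;31;33;12m[48;2;29;31;11m🬎[38;2;31;33;12m[48;2;29;31;11m🬎[38;2;31;33;12m[48;2;29;31;11m🬎[38;2;31;33;12m[48;2;29;31;11m🬎[0m
[38;2;26;28;10m[48;2;24;26;9m🬎[38;2;26;28;10m[48;2;24;26;9m🬎[38;2;26;28;10m[48;2;24;26;9m🬎[38;2;26;28;10m[48;2;24;26;9m🬎[38;2;158;59;39m[48;2;39;27;12m🬉[38;2;26;28;10m[48;2;159;68;50m🬊[38;2;26;28;10m[48;2;189;95;77m🬎[38;2;43;25;13m[48;2;149;55;37m🬟[38;2;26;28;10m[48;2;24;26;9m🬎[38;2;26;28;10m[48;2;24;26;9m🬎[38;2;26;28;10m[48;2;24;26;9m🬎[38;2;26;28;10m[48;2;24;26;9m🬎[0m
[38;2;21;23;8m[48;2;19;21;7m🬎[38;2;21;23;8m[48;2;19;21;7m🬎[38;2;21;23;8m[48;2;19;21;7m🬎[38;2;21;23;8m[48;2;19;21;7m🬎[38;2;21;23;8m[48;2;19;21;7m🬎[38;2;34;12;8m[48;2;20;22;7m🬁[38;2;37;13;9m[48;2;20;21;7m🬂[38;2;21;23;8m[48;2;19;21;7m🬎[38;2;21;23;8m[48;2;19;21;7m🬎[38;2;21;23;8m[48;2;19;21;7m🬎[38;2;21;23;8m[48;2;19;21;7m🬎[38;2;21;23;8m[48;2;19;21;7m🬎[0m
[38;2;18;19;7m[48;2;15;16;6m🬂[38;2;18;19;7m[48;2;15;16;6m🬂[38;2;18;19;7m[48;2;15;16;6m🬂[38;2;18;19;7m[48;2;15;16;6m🬂[38;2;18;19;7m[48;2;15;16;6m🬂[38;2;18;19;7m[48;2;15;16;6m🬂[38;2;18;19;7m[48;2;15;16;6m🬂[38;2;18;19;7m[48;2;15;16;6m🬂[38;2;18;19;7m[48;2;15;16;6m🬂[38;2;18;19;7m[48;2;15;16;6m🬂[38;2;18;19;7m[48;2;15;16;6m🬂[38;2;18;19;7m[48;2;15;16;6m🬂[0m
</frame>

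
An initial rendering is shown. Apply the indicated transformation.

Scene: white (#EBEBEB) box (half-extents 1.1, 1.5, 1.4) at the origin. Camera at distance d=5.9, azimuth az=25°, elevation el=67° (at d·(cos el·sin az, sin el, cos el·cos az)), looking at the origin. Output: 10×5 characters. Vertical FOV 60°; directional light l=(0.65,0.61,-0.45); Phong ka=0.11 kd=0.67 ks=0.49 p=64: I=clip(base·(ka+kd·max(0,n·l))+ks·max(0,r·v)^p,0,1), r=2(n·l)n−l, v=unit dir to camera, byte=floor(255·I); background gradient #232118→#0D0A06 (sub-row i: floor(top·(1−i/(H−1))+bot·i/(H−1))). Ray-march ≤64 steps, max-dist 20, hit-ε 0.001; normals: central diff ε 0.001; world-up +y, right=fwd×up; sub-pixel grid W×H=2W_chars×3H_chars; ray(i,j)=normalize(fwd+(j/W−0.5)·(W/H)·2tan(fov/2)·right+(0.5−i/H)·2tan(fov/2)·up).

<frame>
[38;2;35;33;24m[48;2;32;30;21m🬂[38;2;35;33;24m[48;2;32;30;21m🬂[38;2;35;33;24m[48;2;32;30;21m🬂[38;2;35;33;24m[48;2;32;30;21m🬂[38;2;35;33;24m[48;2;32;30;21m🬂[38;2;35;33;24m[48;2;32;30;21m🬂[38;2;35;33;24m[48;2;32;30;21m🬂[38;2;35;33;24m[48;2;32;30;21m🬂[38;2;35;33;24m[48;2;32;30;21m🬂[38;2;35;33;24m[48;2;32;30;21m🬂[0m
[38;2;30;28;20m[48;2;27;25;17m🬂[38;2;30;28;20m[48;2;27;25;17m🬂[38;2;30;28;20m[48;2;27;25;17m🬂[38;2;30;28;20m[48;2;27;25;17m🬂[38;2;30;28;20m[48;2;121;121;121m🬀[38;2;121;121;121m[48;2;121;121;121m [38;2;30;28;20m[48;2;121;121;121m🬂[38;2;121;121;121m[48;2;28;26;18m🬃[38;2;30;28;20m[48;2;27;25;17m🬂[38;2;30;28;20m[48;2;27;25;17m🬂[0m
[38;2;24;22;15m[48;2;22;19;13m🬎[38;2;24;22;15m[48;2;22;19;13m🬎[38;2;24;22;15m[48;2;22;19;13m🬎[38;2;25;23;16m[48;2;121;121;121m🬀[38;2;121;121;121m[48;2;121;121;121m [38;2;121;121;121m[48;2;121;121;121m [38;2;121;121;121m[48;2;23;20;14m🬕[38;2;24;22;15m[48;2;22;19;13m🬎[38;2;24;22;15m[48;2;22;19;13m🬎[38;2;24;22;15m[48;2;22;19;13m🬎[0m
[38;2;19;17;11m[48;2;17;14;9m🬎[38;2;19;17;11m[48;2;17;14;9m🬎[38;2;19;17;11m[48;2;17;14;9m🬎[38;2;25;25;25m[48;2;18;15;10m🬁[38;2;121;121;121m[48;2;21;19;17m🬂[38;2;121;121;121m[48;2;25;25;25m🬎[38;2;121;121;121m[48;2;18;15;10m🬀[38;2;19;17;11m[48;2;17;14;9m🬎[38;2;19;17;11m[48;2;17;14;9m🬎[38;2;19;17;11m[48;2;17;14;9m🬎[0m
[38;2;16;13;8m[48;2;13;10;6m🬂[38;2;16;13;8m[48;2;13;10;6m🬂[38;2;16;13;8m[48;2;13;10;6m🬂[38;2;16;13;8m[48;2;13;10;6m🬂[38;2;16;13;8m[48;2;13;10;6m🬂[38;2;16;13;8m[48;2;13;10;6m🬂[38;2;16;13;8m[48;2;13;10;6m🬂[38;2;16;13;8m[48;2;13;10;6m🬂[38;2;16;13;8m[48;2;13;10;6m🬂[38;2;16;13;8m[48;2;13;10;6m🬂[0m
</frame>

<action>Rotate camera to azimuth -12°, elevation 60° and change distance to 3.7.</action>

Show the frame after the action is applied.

<frame>
[38;2;35;33;24m[48;2;32;30;21m🬂[38;2;35;33;24m[48;2;32;30;21m🬂[38;2;35;33;24m[48;2;121;121;121m🬀[38;2;121;121;121m[48;2;121;121;121m [38;2;121;121;121m[48;2;121;121;121m [38;2;121;121;121m[48;2;121;121;121m [38;2;121;121;121m[48;2;122;122;122m🬕[38;2;34;32;23m[48;2;126;126;126m🬊[38;2;35;33;24m[48;2;32;30;21m🬂[38;2;35;33;24m[48;2;32;30;21m🬂[0m
[38;2;30;28;20m[48;2;27;25;17m🬂[38;2;30;28;20m[48;2;27;25;17m🬂[38;2;121;121;121m[48;2;121;121;121m [38;2;121;121;121m[48;2;121;121;121m [38;2;121;121;121m[48;2;121;121;121m [38;2;121;121;121m[48;2;121;121;121m [38;2;122;122;122m[48;2;123;123;123m▌[38;2;128;128;128m[48;2;143;143;143m▌[38;2;29;27;19m[48;2;185;185;185m🬊[38;2;30;28;20m[48;2;27;25;17m🬂[0m
[38;2;24;22;15m[48;2;22;19;13m🬎[38;2;24;22;15m[48;2;22;19;13m🬎[38;2;121;121;121m[48;2;121;121;121m [38;2;121;121;121m[48;2;121;121;121m [38;2;121;121;121m[48;2;121;121;121m [38;2;121;121;121m[48;2;121;121;121m [38;2;122;122;122m[48;2;121;121;121m🬬[38;2;136;136;136m[48;2;125;125;125m🬉[38;2;169;169;169m[48;2;137;137;137m🬊[38;2;155;155;155m[48;2;24;21;15m🬓[0m
[38;2;19;17;11m[48;2;17;14;9m🬎[38;2;19;17;11m[48;2;17;14;9m🬎[38;2;121;121;121m[48;2;121;121;121m [38;2;121;121;121m[48;2;121;121;121m [38;2;121;121;121m[48;2;121;121;121m [38;2;121;121;121m[48;2;121;121;121m [38;2;121;121;121m[48;2;25;25;25m🬎[38;2;122;122;122m[48;2;25;25;25m🬎[38;2;125;125;125m[48;2;23;22;21m🬂[38;2;128;128;128m[48;2;19;17;13m🬂[0m
[38;2;16;13;8m[48;2;13;10;6m🬂[38;2;16;13;8m[48;2;13;10;6m🬂[38;2;121;121;121m[48;2;16;14;11m🬂[38;2;121;121;121m[48;2;20;19;17m🬀[38;2;25;25;25m[48;2;13;10;6m🬝[38;2;25;25;25m[48;2;13;10;6m🬎[38;2;25;25;25m[48;2;13;10;6m🬆[38;2;25;25;25m[48;2;13;10;6m🬂[38;2;16;13;8m[48;2;13;10;6m🬂[38;2;16;13;8m[48;2;13;10;6m🬂[0m
</frame>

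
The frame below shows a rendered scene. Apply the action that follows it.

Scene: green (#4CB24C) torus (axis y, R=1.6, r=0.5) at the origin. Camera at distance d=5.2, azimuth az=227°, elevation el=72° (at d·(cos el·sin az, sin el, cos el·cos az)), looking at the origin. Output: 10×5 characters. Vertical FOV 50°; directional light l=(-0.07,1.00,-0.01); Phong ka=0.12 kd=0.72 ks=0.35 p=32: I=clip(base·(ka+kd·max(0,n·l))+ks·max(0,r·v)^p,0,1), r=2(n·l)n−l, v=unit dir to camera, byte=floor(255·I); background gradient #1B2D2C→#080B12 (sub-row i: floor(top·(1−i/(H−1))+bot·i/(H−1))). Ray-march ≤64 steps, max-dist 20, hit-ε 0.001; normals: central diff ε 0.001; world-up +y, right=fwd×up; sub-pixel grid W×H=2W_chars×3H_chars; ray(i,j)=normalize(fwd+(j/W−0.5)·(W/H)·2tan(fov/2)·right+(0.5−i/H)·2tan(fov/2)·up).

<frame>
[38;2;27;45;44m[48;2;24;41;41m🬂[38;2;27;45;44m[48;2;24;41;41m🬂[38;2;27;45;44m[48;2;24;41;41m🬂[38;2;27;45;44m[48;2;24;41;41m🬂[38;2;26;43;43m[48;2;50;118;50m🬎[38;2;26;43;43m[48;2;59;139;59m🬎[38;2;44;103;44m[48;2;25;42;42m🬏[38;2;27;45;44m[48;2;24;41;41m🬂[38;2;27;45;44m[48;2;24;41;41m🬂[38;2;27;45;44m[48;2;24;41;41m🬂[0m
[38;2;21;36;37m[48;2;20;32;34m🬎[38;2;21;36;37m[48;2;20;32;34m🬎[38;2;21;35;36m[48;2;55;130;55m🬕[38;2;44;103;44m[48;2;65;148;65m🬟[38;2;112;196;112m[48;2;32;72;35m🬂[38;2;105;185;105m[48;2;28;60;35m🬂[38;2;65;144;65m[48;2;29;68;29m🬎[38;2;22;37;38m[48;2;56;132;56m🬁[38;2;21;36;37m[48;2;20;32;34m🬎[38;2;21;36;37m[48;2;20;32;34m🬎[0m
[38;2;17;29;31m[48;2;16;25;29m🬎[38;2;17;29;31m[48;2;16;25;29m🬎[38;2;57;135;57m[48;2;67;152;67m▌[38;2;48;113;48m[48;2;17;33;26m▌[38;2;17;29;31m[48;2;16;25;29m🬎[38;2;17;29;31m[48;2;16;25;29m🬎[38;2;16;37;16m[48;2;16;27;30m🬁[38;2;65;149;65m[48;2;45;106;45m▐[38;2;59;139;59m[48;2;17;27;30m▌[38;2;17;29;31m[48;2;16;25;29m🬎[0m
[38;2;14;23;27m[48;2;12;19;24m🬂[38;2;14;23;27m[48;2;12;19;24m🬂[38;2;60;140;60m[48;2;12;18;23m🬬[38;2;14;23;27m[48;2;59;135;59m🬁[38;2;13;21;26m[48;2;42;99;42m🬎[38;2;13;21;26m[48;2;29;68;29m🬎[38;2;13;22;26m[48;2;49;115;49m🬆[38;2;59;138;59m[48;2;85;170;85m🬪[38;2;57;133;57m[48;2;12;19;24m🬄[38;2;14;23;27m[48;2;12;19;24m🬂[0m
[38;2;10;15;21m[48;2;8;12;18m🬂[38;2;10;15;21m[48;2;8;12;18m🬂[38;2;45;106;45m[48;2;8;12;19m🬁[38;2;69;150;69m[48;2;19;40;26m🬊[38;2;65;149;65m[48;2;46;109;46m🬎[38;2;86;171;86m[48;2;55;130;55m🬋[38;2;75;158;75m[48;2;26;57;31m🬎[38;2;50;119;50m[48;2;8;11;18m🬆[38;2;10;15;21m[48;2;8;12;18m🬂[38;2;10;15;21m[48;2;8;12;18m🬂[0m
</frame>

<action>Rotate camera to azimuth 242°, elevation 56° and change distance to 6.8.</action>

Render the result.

<frame>
[38;2;27;45;44m[48;2;24;41;41m🬂[38;2;27;45;44m[48;2;24;41;41m🬂[38;2;27;45;44m[48;2;24;41;41m🬂[38;2;27;45;44m[48;2;24;41;41m🬂[38;2;27;45;44m[48;2;24;41;41m🬂[38;2;27;45;44m[48;2;24;41;41m🬂[38;2;27;45;44m[48;2;24;41;41m🬂[38;2;27;45;44m[48;2;24;41;41m🬂[38;2;27;45;44m[48;2;24;41;41m🬂[38;2;27;45;44m[48;2;24;41;41m🬂[0m
[38;2;21;36;37m[48;2;20;32;34m🬎[38;2;21;36;37m[48;2;20;32;34m🬎[38;2;21;36;37m[48;2;20;32;34m🬎[38;2;21;35;36m[48;2;63;149;63m🬝[38;2;21;36;37m[48;2;56;131;56m🬆[38;2;22;37;38m[48;2;53;125;53m🬂[38;2;21;36;37m[48;2;60;141;60m🬎[38;2;21;36;37m[48;2;20;32;34m🬎[38;2;21;36;37m[48;2;20;32;34m🬎[38;2;21;36;37m[48;2;20;32;34m🬎[0m
[38;2;17;29;31m[48;2;16;25;29m🬎[38;2;17;29;31m[48;2;16;25;29m🬎[38;2;17;28;31m[48;2;39;93;39m🬝[38;2;61;144;61m[48;2;46;110;46m🬕[38;2;28;66;28m[48;2;16;27;30m🬀[38;2;17;29;31m[48;2;16;25;29m🬎[38;2;48;114;48m[48;2;19;38;28m▐[38;2;57;135;57m[48;2;17;29;31m🬲[38;2;17;29;31m[48;2;16;25;29m🬎[38;2;17;29;31m[48;2;16;25;29m🬎[0m
[38;2;14;23;27m[48;2;12;19;24m🬂[38;2;14;23;27m[48;2;12;19;24m🬂[38;2;14;23;27m[48;2;12;19;24m🬂[38;2;56;131;56m[48;2;12;18;23m🬬[38;2;14;23;27m[48;2;63;144;63m🬂[38;2;27;58;36m[48;2;89;171;89m🬆[38;2;14;23;27m[48;2;58;136;58m🬀[38;2;56;131;56m[48;2;12;19;24m🬄[38;2;14;23;27m[48;2;12;19;24m🬂[38;2;14;23;27m[48;2;12;19;24m🬂[0m
[38;2;10;15;21m[48;2;8;12;18m🬂[38;2;10;15;21m[48;2;8;12;18m🬂[38;2;10;15;21m[48;2;8;12;18m🬂[38;2;10;15;21m[48;2;8;12;18m🬂[38;2;31;72;31m[48;2;8;12;18m🬂[38;2;39;93;39m[48;2;8;12;18m🬂[38;2;25;58;25m[48;2;8;12;19m🬀[38;2;10;15;21m[48;2;8;12;18m🬂[38;2;10;15;21m[48;2;8;12;18m🬂[38;2;10;15;21m[48;2;8;12;18m🬂[0m
</frame>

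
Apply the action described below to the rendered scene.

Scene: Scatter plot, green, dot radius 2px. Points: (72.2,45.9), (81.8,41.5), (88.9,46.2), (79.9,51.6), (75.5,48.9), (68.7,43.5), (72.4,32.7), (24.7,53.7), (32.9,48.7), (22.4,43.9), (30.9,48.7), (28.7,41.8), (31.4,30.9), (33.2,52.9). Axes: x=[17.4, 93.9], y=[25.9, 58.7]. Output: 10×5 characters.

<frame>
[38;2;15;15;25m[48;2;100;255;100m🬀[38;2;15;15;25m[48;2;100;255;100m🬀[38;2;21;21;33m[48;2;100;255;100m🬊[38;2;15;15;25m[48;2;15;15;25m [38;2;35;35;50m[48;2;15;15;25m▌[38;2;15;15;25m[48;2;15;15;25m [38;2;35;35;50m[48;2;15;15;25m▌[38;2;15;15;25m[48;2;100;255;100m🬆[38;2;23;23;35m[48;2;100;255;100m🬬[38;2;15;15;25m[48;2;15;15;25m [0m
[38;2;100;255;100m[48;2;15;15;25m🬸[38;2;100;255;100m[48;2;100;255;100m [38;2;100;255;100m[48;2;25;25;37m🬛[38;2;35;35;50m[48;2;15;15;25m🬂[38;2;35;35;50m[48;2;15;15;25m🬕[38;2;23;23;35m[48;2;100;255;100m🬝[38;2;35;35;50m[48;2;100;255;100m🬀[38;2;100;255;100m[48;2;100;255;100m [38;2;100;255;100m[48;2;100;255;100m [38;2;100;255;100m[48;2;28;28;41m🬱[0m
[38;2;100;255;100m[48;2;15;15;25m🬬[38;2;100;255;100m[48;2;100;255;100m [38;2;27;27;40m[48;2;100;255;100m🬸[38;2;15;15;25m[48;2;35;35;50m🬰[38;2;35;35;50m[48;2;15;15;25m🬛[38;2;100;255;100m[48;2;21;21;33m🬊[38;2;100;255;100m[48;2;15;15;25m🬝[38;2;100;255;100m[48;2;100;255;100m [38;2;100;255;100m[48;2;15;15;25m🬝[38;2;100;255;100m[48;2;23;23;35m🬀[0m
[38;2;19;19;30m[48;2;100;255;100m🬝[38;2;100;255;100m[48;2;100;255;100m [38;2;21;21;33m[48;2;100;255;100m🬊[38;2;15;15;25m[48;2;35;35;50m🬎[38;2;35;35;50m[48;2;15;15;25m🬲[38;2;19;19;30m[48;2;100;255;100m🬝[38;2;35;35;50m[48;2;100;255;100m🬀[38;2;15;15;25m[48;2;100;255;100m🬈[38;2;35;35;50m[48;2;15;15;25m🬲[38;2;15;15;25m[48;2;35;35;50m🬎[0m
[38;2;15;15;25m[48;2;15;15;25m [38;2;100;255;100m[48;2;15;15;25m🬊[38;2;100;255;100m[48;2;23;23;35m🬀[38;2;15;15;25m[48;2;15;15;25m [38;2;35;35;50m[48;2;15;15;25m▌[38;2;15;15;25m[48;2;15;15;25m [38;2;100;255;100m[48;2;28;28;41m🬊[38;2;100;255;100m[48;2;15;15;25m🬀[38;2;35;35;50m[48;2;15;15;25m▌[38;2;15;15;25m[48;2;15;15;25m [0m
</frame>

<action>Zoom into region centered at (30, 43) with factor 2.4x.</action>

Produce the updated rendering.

<frame>
[38;2;15;15;25m[48;2;15;15;25m [38;2;15;15;25m[48;2;15;15;25m [38;2;35;35;50m[48;2;15;15;25m▌[38;2;15;15;25m[48;2;15;15;25m [38;2;35;35;50m[48;2;100;255;100m🬐[38;2;100;255;100m[48;2;100;255;100m [38;2;100;255;100m[48;2;15;15;25m🬛[38;2;15;15;25m[48;2;15;15;25m [38;2;35;35;50m[48;2;15;15;25m▌[38;2;15;15;25m[48;2;15;15;25m [0m
[38;2;35;35;50m[48;2;15;15;25m🬂[38;2;23;23;35m[48;2;100;255;100m🬝[38;2;100;255;100m[48;2;28;28;41m🬱[38;2;35;35;50m[48;2;15;15;25m🬂[38;2;35;35;50m[48;2;15;15;25m🬕[38;2;100;255;100m[48;2;15;15;25m🬂[38;2;35;35;50m[48;2;15;15;25m🬕[38;2;35;35;50m[48;2;15;15;25m🬂[38;2;35;35;50m[48;2;15;15;25m🬕[38;2;35;35;50m[48;2;15;15;25m🬂[0m
[38;2;15;15;25m[48;2;35;35;50m🬰[38;2;100;255;100m[48;2;21;21;33m🬊[38;2;100;255;100m[48;2;15;15;25m🬝[38;2;100;255;100m[48;2;25;25;37m🬶[38;2;100;255;100m[48;2;15;15;25m🬺[38;2;23;23;35m[48;2;100;255;100m🬬[38;2;35;35;50m[48;2;15;15;25m🬛[38;2;15;15;25m[48;2;35;35;50m🬰[38;2;35;35;50m[48;2;15;15;25m🬛[38;2;15;15;25m[48;2;35;35;50m🬰[0m
[38;2;15;15;25m[48;2;35;35;50m🬎[38;2;15;15;25m[48;2;35;35;50m🬎[38;2;35;35;50m[48;2;15;15;25m🬲[38;2;23;23;35m[48;2;100;255;100m🬺[38;2;100;255;100m[48;2;28;28;41m🬆[38;2;15;15;25m[48;2;35;35;50m🬎[38;2;35;35;50m[48;2;15;15;25m🬲[38;2;15;15;25m[48;2;35;35;50m🬎[38;2;35;35;50m[48;2;15;15;25m🬲[38;2;15;15;25m[48;2;35;35;50m🬎[0m
[38;2;15;15;25m[48;2;15;15;25m [38;2;15;15;25m[48;2;15;15;25m [38;2;35;35;50m[48;2;15;15;25m▌[38;2;15;15;25m[48;2;15;15;25m [38;2;35;35;50m[48;2;15;15;25m▌[38;2;15;15;25m[48;2;15;15;25m [38;2;35;35;50m[48;2;15;15;25m▌[38;2;15;15;25m[48;2;15;15;25m [38;2;35;35;50m[48;2;15;15;25m▌[38;2;15;15;25m[48;2;15;15;25m [0m
</frame>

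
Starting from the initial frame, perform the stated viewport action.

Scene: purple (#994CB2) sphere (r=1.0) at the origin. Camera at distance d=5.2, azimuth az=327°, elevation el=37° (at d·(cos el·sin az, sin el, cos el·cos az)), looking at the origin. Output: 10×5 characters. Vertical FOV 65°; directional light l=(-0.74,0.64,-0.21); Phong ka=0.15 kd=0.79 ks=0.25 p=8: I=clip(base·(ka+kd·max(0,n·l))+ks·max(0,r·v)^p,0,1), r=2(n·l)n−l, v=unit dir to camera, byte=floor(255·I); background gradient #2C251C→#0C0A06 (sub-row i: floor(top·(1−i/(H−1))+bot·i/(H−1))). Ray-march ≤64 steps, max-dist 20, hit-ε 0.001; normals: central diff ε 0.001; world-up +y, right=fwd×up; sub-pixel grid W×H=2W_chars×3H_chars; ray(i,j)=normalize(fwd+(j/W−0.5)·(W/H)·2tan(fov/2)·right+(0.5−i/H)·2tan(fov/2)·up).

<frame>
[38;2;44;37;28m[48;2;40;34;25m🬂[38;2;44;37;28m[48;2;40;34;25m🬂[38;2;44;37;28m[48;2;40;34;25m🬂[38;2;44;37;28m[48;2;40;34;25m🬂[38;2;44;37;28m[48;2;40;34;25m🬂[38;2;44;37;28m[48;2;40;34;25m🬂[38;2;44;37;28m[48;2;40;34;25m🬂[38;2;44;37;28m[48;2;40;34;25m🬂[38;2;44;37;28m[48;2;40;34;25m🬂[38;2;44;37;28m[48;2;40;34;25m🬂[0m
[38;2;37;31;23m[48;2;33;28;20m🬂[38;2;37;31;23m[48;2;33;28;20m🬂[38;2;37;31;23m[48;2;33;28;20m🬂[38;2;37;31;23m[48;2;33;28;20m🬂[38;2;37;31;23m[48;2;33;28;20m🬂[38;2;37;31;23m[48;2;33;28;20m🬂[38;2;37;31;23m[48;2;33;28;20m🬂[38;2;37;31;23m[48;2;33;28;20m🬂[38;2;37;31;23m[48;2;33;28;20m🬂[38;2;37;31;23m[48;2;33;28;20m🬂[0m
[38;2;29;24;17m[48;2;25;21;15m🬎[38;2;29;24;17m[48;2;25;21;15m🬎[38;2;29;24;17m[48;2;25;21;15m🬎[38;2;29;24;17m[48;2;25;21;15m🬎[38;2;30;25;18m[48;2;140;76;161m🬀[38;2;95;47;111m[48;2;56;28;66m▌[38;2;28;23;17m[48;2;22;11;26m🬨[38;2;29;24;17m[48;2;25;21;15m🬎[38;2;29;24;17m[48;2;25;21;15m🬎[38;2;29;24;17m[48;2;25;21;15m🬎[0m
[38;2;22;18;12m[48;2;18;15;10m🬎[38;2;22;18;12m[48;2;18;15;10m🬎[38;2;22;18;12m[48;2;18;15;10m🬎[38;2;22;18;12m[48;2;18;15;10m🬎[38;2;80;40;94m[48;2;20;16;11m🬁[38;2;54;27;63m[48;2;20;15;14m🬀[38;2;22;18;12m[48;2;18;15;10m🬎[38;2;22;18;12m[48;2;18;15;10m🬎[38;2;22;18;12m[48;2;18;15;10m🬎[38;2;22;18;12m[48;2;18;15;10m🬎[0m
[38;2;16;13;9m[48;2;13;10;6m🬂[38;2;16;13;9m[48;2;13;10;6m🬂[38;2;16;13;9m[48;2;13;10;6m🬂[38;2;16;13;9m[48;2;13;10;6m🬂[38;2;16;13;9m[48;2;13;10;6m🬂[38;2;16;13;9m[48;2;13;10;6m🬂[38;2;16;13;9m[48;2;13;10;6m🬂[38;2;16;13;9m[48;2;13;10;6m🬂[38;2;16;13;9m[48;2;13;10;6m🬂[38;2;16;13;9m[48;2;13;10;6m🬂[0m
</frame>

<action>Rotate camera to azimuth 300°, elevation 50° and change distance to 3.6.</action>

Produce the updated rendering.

<frame>
[38;2;44;37;28m[48;2;40;34;25m🬂[38;2;44;37;28m[48;2;40;34;25m🬂[38;2;44;37;28m[48;2;40;34;25m🬂[38;2;44;37;28m[48;2;40;34;25m🬂[38;2;44;37;28m[48;2;40;34;25m🬂[38;2;44;37;28m[48;2;40;34;25m🬂[38;2;44;37;28m[48;2;40;34;25m🬂[38;2;44;37;28m[48;2;40;34;25m🬂[38;2;44;37;28m[48;2;40;34;25m🬂[38;2;44;37;28m[48;2;40;34;25m🬂[0m
[38;2;37;31;23m[48;2;33;28;20m🬂[38;2;37;31;23m[48;2;33;28;20m🬂[38;2;37;31;23m[48;2;33;28;20m🬂[38;2;37;31;23m[48;2;33;28;20m🬂[38;2;35;30;22m[48;2;114;56;133m🬎[38;2;35;30;22m[48;2;93;46;109m🬎[38;2;45;22;53m[48;2;34;29;21m🬏[38;2;37;31;23m[48;2;33;28;20m🬂[38;2;37;31;23m[48;2;33;28;20m🬂[38;2;37;31;23m[48;2;33;28;20m🬂[0m
[38;2;29;24;17m[48;2;25;21;15m🬎[38;2;29;24;17m[48;2;25;21;15m🬎[38;2;29;24;17m[48;2;25;21;15m🬎[38;2;132;65;153m[48;2;27;23;16m▐[38;2;145;75;167m[48;2;184;116;206m🬕[38;2;103;51;120m[48;2;128;67;148m▐[38;2;32;15;38m[48;2;77;38;90m▐[38;2;29;24;17m[48;2;25;21;15m🬎[38;2;29;24;17m[48;2;25;21;15m🬎[38;2;29;24;17m[48;2;25;21;15m🬎[0m
[38;2;22;18;12m[48;2;18;15;10m🬎[38;2;22;18;12m[48;2;18;15;10m🬎[38;2;22;18;12m[48;2;18;15;10m🬎[38;2;120;59;139m[48;2;20;16;11m🬁[38;2;124;62;144m[48;2;18;15;10m🬎[38;2;101;50;117m[48;2;18;15;10m🬎[38;2;58;28;68m[48;2;19;14;14m🬄[38;2;22;18;12m[48;2;18;15;10m🬎[38;2;22;18;12m[48;2;18;15;10m🬎[38;2;22;18;12m[48;2;18;15;10m🬎[0m
[38;2;16;13;9m[48;2;13;10;6m🬂[38;2;16;13;9m[48;2;13;10;6m🬂[38;2;16;13;9m[48;2;13;10;6m🬂[38;2;16;13;9m[48;2;13;10;6m🬂[38;2;16;13;9m[48;2;13;10;6m🬂[38;2;16;13;9m[48;2;13;10;6m🬂[38;2;16;13;9m[48;2;13;10;6m🬂[38;2;16;13;9m[48;2;13;10;6m🬂[38;2;16;13;9m[48;2;13;10;6m🬂[38;2;16;13;9m[48;2;13;10;6m🬂[0m
</frame>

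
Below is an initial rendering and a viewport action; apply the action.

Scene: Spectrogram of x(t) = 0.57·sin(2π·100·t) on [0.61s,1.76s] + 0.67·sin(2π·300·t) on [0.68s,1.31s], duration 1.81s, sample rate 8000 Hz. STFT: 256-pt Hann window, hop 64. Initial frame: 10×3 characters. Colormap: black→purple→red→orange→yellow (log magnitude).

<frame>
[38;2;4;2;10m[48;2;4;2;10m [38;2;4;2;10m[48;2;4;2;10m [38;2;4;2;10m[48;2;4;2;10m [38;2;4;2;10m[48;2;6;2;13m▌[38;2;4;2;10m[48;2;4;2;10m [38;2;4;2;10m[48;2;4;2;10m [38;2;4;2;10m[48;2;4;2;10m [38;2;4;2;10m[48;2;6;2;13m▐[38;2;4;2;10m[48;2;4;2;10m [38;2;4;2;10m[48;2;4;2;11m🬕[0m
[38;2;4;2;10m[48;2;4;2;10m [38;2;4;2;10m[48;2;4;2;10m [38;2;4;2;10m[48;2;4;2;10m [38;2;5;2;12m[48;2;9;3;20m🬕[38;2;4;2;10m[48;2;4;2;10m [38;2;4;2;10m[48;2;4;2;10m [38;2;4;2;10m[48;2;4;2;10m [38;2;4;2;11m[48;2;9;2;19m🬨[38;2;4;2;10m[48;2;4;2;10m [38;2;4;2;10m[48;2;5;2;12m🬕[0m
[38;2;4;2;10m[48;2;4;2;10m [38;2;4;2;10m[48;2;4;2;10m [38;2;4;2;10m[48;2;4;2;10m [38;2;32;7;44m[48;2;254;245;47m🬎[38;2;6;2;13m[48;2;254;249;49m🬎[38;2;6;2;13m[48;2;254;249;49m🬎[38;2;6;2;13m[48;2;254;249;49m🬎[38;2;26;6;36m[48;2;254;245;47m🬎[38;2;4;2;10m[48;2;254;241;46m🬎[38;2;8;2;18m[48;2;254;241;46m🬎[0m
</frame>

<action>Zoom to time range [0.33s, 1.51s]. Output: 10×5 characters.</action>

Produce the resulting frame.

<frame>
[38;2;4;2;10m[48;2;4;2;10m [38;2;4;2;10m[48;2;4;2;10m [38;2;4;2;10m[48;2;5;2;12m▌[38;2;4;2;10m[48;2;5;2;13m▐[38;2;4;2;10m[48;2;4;2;10m [38;2;4;2;10m[48;2;4;2;10m [38;2;4;2;10m[48;2;4;2;10m [38;2;4;2;10m[48;2;4;2;10m [38;2;5;2;12m[48;2;5;2;13m🬂[38;2;4;2;10m[48;2;4;2;10m [0m
[38;2;4;2;10m[48;2;4;2;10m [38;2;4;2;10m[48;2;4;2;10m [38;2;4;2;11m[48;2;5;2;13m🬕[38;2;4;2;10m[48;2;6;2;13m▐[38;2;4;2;10m[48;2;4;2;10m [38;2;4;2;10m[48;2;4;2;10m [38;2;4;2;10m[48;2;4;2;10m [38;2;4;2;10m[48;2;4;2;10m [38;2;6;2;13m[48;2;6;2;14m🬎[38;2;4;2;10m[48;2;4;2;10m [0m
[38;2;4;2;10m[48;2;4;2;10m [38;2;4;2;10m[48;2;4;2;10m [38;2;5;2;11m[48;2;6;2;15m▌[38;2;4;2;10m[48;2;8;2;17m▐[38;2;4;2;10m[48;2;4;2;10m [38;2;4;2;10m[48;2;4;2;10m [38;2;4;2;10m[48;2;4;2;10m [38;2;4;2;10m[48;2;4;2;10m [38;2;7;2;15m[48;2;8;3;18m🬎[38;2;4;2;10m[48;2;4;2;10m [0m
[38;2;4;2;10m[48;2;4;2;10m [38;2;4;2;10m[48;2;4;2;10m [38;2;8;2;17m[48;2;18;5;34m🬝[38;2;5;2;13m[48;2;19;5;35m🬨[38;2;4;2;10m[48;2;4;2;10m [38;2;4;2;10m[48;2;4;2;10m [38;2;4;2;10m[48;2;4;2;10m [38;2;4;2;10m[48;2;4;2;10m [38;2;11;3;23m[48;2;21;5;38m🬎[38;2;4;2;10m[48;2;4;2;10m [0m
[38;2;4;2;10m[48;2;4;2;10m [38;2;4;2;10m[48;2;4;2;10m [38;2;30;7;54m[48;2;240;183;50m🬆[38;2;24;6;43m[48;2;254;245;47m🬂[38;2;5;2;12m[48;2;254;245;47m🬂[38;2;5;2;12m[48;2;254;245;47m🬂[38;2;5;2;12m[48;2;254;245;47m🬂[38;2;5;2;12m[48;2;254;245;47m🬂[38;2;39;9;69m[48;2;249;213;42m🬂[38;2;5;2;11m[48;2;254;241;46m🬎[0m
</frame>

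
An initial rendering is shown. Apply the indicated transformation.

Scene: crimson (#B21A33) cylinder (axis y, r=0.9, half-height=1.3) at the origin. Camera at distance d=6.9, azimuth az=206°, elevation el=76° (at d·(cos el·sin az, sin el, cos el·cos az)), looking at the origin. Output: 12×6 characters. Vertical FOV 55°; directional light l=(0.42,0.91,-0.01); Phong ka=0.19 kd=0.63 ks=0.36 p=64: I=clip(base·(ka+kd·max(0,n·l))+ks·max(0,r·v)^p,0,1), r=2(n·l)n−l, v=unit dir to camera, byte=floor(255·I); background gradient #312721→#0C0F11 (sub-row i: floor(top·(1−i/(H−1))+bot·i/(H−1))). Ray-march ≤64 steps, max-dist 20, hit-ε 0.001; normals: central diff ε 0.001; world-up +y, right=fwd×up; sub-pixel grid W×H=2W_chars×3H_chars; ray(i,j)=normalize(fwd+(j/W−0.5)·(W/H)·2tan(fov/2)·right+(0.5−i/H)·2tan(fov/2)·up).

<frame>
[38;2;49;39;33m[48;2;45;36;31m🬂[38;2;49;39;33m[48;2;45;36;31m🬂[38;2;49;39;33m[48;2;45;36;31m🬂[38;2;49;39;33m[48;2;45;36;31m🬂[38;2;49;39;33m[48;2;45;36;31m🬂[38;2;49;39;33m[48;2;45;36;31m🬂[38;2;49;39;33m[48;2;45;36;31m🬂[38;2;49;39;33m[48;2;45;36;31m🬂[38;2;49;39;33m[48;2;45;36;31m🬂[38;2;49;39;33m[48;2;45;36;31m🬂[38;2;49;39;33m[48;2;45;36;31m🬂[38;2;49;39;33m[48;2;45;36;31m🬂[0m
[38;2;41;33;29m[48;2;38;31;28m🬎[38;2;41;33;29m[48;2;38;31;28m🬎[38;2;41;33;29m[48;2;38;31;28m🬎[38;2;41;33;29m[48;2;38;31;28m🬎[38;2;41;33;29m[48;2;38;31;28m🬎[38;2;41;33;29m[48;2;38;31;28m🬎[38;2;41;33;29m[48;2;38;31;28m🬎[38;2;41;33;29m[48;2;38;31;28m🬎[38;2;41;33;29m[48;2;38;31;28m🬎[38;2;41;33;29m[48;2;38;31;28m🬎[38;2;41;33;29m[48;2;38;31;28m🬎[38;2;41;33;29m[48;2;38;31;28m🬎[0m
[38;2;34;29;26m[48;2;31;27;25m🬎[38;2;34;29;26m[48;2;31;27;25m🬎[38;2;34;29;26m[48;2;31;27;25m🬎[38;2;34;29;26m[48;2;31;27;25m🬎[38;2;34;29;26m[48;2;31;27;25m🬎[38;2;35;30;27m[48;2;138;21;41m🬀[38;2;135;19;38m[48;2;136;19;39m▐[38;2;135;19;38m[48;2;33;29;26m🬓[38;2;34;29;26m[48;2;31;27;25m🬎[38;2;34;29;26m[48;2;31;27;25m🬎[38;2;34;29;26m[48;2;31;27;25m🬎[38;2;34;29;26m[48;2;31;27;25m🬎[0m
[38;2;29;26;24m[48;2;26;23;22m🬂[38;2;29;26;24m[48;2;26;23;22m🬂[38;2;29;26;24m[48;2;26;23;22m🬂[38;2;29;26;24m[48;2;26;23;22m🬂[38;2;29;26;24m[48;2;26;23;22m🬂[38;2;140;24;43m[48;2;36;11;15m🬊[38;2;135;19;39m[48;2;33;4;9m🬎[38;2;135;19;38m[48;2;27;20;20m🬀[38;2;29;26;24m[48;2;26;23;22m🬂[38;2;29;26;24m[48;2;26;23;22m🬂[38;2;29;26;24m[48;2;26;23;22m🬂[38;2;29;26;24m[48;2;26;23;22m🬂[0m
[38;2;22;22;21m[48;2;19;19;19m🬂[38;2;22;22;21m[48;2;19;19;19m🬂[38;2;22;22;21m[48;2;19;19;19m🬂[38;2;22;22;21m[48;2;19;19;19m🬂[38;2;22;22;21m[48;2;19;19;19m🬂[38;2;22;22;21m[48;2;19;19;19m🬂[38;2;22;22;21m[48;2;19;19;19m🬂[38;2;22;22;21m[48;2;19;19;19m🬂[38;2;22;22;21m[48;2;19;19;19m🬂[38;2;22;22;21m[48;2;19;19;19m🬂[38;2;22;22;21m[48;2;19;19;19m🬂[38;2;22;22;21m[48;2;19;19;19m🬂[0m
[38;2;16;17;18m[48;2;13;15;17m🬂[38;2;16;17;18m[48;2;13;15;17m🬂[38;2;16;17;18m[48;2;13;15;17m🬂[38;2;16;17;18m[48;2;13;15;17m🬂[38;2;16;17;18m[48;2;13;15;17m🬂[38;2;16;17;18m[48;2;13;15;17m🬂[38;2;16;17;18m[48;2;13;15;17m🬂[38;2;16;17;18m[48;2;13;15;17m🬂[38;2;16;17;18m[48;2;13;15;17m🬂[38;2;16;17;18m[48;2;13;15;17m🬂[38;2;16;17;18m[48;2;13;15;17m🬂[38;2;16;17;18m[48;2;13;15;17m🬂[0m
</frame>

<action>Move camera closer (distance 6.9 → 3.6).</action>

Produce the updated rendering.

<frame>
[38;2;49;39;33m[48;2;45;36;31m🬂[38;2;49;39;33m[48;2;45;36;31m🬂[38;2;49;39;33m[48;2;45;36;31m🬂[38;2;49;39;33m[48;2;45;36;31m🬂[38;2;46;37;32m[48;2;135;19;38m🬝[38;2;47;38;32m[48;2;135;19;38m🬎[38;2;135;19;38m[48;2;48;38;32m🬱[38;2;47;38;32m[48;2;135;19;38m🬎[38;2;49;39;33m[48;2;45;36;31m🬂[38;2;49;39;33m[48;2;45;36;31m🬂[38;2;49;39;33m[48;2;45;36;31m🬂[38;2;49;39;33m[48;2;45;36;31m🬂[0m
[38;2;41;33;29m[48;2;38;31;28m🬎[38;2;41;33;29m[48;2;38;31;28m🬎[38;2;41;33;29m[48;2;38;31;28m🬎[38;2;41;33;29m[48;2;141;25;44m🬆[38;2;136;20;39m[48;2;139;23;42m🬬[38;2;135;19;38m[48;2;136;20;39m🬊[38;2;135;19;38m[48;2;135;19;38m [38;2;135;19;38m[48;2;135;19;38m [38;2;135;19;38m[48;2;42;34;30m🬺[38;2;135;19;38m[48;2;40;33;29m🬏[38;2;41;33;29m[48;2;38;31;28m🬎[38;2;41;33;29m[48;2;38;31;28m🬎[0m
[38;2;34;29;26m[48;2;31;27;25m🬎[38;2;34;29;26m[48;2;31;27;25m🬎[38;2;34;29;26m[48;2;31;27;25m🬎[38;2;159;42;62m[48;2;189;73;92m🬊[38;2;145;29;48m[48;2;160;44;63m🬨[38;2;136;20;39m[48;2;140;24;43m🬨[38;2;135;19;38m[48;2;136;19;39m▐[38;2;135;19;38m[48;2;135;19;38m [38;2;135;19;38m[48;2;135;19;38m [38;2;135;19;38m[48;2;33;28;26m▌[38;2;34;29;26m[48;2;31;27;25m🬎[38;2;34;29;26m[48;2;31;27;25m🬎[0m
[38;2;29;26;24m[48;2;26;23;22m🬂[38;2;29;26;24m[48;2;26;23;22m🬂[38;2;29;26;24m[48;2;26;23;22m🬂[38;2;213;97;116m[48;2;25;23;22m🬬[38;2;177;61;80m[48;2;156;40;59m▌[38;2;143;27;46m[48;2;138;22;41m▌[38;2;136;19;39m[48;2;135;19;39m🬛[38;2;135;19;38m[48;2;135;19;38m [38;2;135;19;38m[48;2;135;19;38m [38;2;135;19;38m[48;2;26;24;22m🬄[38;2;29;26;24m[48;2;26;23;22m🬂[38;2;29;26;24m[48;2;26;23;22m🬂[0m
[38;2;22;22;21m[48;2;19;19;19m🬂[38;2;22;22;21m[48;2;19;19;19m🬂[38;2;22;22;21m[48;2;19;19;19m🬂[38;2;22;22;21m[48;2;19;19;19m🬂[38;2;157;41;60m[48;2;19;19;19m🬂[38;2;138;22;41m[48;2;18;19;19m🬎[38;2;135;19;38m[48;2;18;19;19m🬎[38;2;135;19;38m[48;2;18;19;19m🬆[38;2;135;19;38m[48;2;19;20;19m🬀[38;2;22;22;21m[48;2;19;19;19m🬂[38;2;22;22;21m[48;2;19;19;19m🬂[38;2;22;22;21m[48;2;19;19;19m🬂[0m
[38;2;16;17;18m[48;2;13;15;17m🬂[38;2;16;17;18m[48;2;13;15;17m🬂[38;2;16;17;18m[48;2;13;15;17m🬂[38;2;16;17;18m[48;2;13;15;17m🬂[38;2;16;17;18m[48;2;13;15;17m🬂[38;2;16;17;18m[48;2;13;15;17m🬂[38;2;16;17;18m[48;2;13;15;17m🬂[38;2;16;17;18m[48;2;13;15;17m🬂[38;2;16;17;18m[48;2;13;15;17m🬂[38;2;16;17;18m[48;2;13;15;17m🬂[38;2;16;17;18m[48;2;13;15;17m🬂[38;2;16;17;18m[48;2;13;15;17m🬂[0m
</frame>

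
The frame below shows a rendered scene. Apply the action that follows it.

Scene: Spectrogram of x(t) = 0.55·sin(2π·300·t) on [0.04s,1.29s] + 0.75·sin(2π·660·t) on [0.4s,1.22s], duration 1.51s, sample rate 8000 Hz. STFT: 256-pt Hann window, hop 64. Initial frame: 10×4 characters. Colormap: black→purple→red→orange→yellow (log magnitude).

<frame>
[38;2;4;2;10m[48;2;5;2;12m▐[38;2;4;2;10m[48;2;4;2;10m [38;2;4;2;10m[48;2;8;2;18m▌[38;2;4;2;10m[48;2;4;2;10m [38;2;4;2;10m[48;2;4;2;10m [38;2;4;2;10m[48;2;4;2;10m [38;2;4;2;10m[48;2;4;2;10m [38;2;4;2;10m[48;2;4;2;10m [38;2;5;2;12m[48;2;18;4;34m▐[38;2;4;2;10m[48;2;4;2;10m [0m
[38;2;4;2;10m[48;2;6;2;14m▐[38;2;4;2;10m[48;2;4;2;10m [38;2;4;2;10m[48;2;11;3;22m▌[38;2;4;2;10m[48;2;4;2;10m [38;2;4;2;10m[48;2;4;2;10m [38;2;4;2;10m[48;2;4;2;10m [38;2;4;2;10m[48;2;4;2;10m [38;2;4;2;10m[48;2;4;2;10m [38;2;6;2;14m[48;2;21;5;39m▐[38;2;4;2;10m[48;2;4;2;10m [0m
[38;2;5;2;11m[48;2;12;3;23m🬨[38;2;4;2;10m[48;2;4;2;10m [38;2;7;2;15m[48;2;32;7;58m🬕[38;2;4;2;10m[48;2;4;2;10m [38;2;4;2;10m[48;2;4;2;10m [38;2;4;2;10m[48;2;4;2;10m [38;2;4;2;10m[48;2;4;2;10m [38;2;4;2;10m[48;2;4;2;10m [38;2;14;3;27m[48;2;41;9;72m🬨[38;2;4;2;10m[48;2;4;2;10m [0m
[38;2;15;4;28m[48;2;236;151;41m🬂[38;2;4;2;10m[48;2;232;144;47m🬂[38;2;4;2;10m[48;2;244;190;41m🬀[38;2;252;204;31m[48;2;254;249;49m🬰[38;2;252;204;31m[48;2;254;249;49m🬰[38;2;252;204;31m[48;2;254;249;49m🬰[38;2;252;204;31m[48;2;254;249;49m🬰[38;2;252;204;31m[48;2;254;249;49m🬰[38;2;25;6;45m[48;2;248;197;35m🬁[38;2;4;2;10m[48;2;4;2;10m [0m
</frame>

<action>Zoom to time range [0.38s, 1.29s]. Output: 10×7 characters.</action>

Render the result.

<frame>
[38;2;4;2;10m[48;2;8;2;16m▐[38;2;4;2;10m[48;2;4;2;10m [38;2;4;2;10m[48;2;4;2;10m [38;2;4;2;10m[48;2;4;2;10m [38;2;4;2;10m[48;2;4;2;10m [38;2;4;2;10m[48;2;4;2;10m [38;2;4;2;10m[48;2;4;2;10m [38;2;4;2;10m[48;2;4;2;10m [38;2;4;2;10m[48;2;4;2;10m [38;2;12;3;24m[48;2;20;5;37m▌[0m
[38;2;4;2;10m[48;2;8;2;17m▐[38;2;4;2;10m[48;2;4;2;10m [38;2;4;2;10m[48;2;4;2;10m [38;2;4;2;10m[48;2;4;2;10m [38;2;4;2;10m[48;2;4;2;10m [38;2;4;2;10m[48;2;4;2;10m [38;2;4;2;10m[48;2;4;2;10m [38;2;4;2;10m[48;2;4;2;10m [38;2;4;2;10m[48;2;4;2;10m [38;2;12;3;24m[48;2;20;5;38m▌[0m
[38;2;4;2;10m[48;2;9;3;19m▐[38;2;4;2;10m[48;2;4;2;10m [38;2;4;2;10m[48;2;4;2;10m [38;2;4;2;10m[48;2;4;2;10m [38;2;4;2;10m[48;2;4;2;10m [38;2;4;2;10m[48;2;4;2;10m [38;2;4;2;10m[48;2;4;2;10m [38;2;4;2;10m[48;2;4;2;10m [38;2;4;2;10m[48;2;4;2;10m [38;2;13;4;27m[48;2;23;5;42m▌[0m
[38;2;4;2;10m[48;2;12;3;25m▐[38;2;4;2;10m[48;2;4;2;10m [38;2;4;2;10m[48;2;4;2;10m [38;2;4;2;10m[48;2;4;2;10m [38;2;4;2;10m[48;2;4;2;10m [38;2;4;2;10m[48;2;4;2;10m [38;2;4;2;10m[48;2;4;2;10m [38;2;4;2;10m[48;2;4;2;10m [38;2;4;2;10m[48;2;4;2;10m [38;2;16;4;31m[48;2;27;6;49m▌[0m
[38;2;4;2;10m[48;2;22;5;40m▐[38;2;4;2;10m[48;2;4;2;10m [38;2;4;2;10m[48;2;4;2;10m [38;2;4;2;10m[48;2;4;2;10m [38;2;4;2;10m[48;2;4;2;10m [38;2;4;2;10m[48;2;4;2;10m [38;2;4;2;10m[48;2;4;2;10m [38;2;4;2;10m[48;2;4;2;10m [38;2;4;2;10m[48;2;4;2;10m [38;2;23;5;42m[48;2;38;8;66m▌[0m
[38;2;43;11;46m[48;2;254;249;49m🬎[38;2;6;2;14m[48;2;254;249;49m🬎[38;2;6;2;14m[48;2;254;249;49m🬎[38;2;6;2;14m[48;2;254;249;49m🬎[38;2;6;2;14m[48;2;254;249;49m🬎[38;2;6;2;14m[48;2;254;249;49m🬎[38;2;6;2;14m[48;2;254;249;49m🬎[38;2;6;2;14m[48;2;254;249;49m🬎[38;2;6;2;14m[48;2;254;249;49m🬎[38;2;87;21;80m[48;2;252;216;35m🬎[0m
[38;2;252;210;33m[48;2;64;16;55m🬋[38;2;252;210;33m[48;2;15;4;29m🬋[38;2;252;210;33m[48;2;15;4;29m🬋[38;2;252;210;33m[48;2;16;4;29m🬋[38;2;252;210;33m[48;2;16;4;29m🬋[38;2;252;210;33m[48;2;16;4;29m🬋[38;2;252;210;33m[48;2;16;4;29m🬋[38;2;252;210;33m[48;2;16;4;29m🬋[38;2;252;210;33m[48;2;15;4;29m🬋[38;2;253;211;34m[48;2;75;18;65m🬋[0m
</frame>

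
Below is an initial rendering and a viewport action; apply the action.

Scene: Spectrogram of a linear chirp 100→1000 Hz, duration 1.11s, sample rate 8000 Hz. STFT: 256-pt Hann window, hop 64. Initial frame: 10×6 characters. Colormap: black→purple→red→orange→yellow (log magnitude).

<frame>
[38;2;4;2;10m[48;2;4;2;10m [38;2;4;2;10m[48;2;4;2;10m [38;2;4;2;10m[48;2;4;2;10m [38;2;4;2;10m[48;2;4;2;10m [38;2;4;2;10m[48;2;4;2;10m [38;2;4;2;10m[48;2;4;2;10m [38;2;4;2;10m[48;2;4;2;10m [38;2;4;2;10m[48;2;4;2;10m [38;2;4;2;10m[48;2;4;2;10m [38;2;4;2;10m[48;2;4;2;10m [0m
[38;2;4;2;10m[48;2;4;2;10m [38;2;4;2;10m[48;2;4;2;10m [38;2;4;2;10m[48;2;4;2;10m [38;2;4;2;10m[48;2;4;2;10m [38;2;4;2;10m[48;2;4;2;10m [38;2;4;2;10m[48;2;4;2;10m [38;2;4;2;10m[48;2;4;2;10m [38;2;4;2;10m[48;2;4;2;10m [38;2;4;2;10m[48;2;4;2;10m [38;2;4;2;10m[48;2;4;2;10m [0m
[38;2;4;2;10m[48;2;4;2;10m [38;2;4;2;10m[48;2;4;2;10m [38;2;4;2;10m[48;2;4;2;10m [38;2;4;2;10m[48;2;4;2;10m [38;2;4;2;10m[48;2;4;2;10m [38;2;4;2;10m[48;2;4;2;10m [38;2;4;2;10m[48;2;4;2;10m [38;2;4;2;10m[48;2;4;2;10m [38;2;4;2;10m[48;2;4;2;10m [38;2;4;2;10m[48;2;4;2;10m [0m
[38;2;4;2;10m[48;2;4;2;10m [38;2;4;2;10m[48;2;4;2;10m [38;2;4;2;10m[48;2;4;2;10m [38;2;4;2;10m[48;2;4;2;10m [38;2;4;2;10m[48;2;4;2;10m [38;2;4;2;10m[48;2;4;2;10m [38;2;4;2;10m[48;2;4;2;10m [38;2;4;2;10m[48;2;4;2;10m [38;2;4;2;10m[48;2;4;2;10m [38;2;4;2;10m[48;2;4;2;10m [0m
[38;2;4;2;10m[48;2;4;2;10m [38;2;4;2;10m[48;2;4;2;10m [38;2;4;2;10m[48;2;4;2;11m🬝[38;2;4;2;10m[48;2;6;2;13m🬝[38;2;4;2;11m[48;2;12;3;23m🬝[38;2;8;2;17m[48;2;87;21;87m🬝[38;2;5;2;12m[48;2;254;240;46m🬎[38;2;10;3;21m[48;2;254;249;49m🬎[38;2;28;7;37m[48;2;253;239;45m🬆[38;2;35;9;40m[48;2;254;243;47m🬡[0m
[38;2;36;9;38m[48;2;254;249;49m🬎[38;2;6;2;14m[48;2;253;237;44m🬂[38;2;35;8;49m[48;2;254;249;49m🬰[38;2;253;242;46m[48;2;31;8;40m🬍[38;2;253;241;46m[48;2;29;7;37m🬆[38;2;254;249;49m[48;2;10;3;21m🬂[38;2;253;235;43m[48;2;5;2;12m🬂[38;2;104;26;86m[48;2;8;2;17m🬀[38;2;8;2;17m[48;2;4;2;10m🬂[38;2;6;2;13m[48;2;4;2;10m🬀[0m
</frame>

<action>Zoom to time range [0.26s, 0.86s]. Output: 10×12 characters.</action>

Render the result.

<frame>
[38;2;4;2;10m[48;2;4;2;10m [38;2;4;2;10m[48;2;4;2;10m [38;2;4;2;10m[48;2;4;2;10m [38;2;4;2;10m[48;2;4;2;10m [38;2;4;2;10m[48;2;4;2;10m [38;2;4;2;10m[48;2;4;2;10m [38;2;4;2;10m[48;2;4;2;10m [38;2;4;2;10m[48;2;4;2;10m [38;2;4;2;10m[48;2;4;2;10m [38;2;4;2;10m[48;2;4;2;10m [0m
[38;2;4;2;10m[48;2;4;2;10m [38;2;4;2;10m[48;2;4;2;10m [38;2;4;2;10m[48;2;4;2;10m [38;2;4;2;10m[48;2;4;2;10m [38;2;4;2;10m[48;2;4;2;10m [38;2;4;2;10m[48;2;4;2;10m [38;2;4;2;10m[48;2;4;2;10m [38;2;4;2;10m[48;2;4;2;10m [38;2;4;2;10m[48;2;4;2;10m [38;2;4;2;10m[48;2;4;2;10m [0m
[38;2;4;2;10m[48;2;4;2;10m [38;2;4;2;10m[48;2;4;2;10m [38;2;4;2;10m[48;2;4;2;10m [38;2;4;2;10m[48;2;4;2;10m [38;2;4;2;10m[48;2;4;2;10m [38;2;4;2;10m[48;2;4;2;10m [38;2;4;2;10m[48;2;4;2;10m [38;2;4;2;10m[48;2;4;2;10m [38;2;4;2;10m[48;2;4;2;10m [38;2;4;2;10m[48;2;4;2;10m [0m
[38;2;4;2;10m[48;2;4;2;10m [38;2;4;2;10m[48;2;4;2;10m [38;2;4;2;10m[48;2;4;2;10m [38;2;4;2;10m[48;2;4;2;10m [38;2;4;2;10m[48;2;4;2;10m [38;2;4;2;10m[48;2;4;2;10m [38;2;4;2;10m[48;2;4;2;10m [38;2;4;2;10m[48;2;4;2;10m [38;2;4;2;10m[48;2;4;2;10m [38;2;4;2;10m[48;2;4;2;10m [0m
[38;2;4;2;10m[48;2;4;2;10m [38;2;4;2;10m[48;2;4;2;10m [38;2;4;2;10m[48;2;4;2;10m [38;2;4;2;10m[48;2;4;2;10m [38;2;4;2;10m[48;2;4;2;10m [38;2;4;2;10m[48;2;4;2;10m [38;2;4;2;10m[48;2;4;2;10m [38;2;4;2;10m[48;2;4;2;10m [38;2;4;2;10m[48;2;4;2;10m [38;2;4;2;10m[48;2;4;2;10m [0m
[38;2;4;2;10m[48;2;4;2;10m [38;2;4;2;10m[48;2;4;2;10m [38;2;4;2;10m[48;2;4;2;10m [38;2;4;2;10m[48;2;4;2;10m [38;2;4;2;10m[48;2;4;2;10m [38;2;4;2;10m[48;2;4;2;10m [38;2;4;2;10m[48;2;4;2;10m [38;2;4;2;10m[48;2;4;2;10m [38;2;4;2;10m[48;2;4;2;10m [38;2;4;2;10m[48;2;4;2;10m [0m
[38;2;4;2;10m[48;2;4;2;10m [38;2;4;2;10m[48;2;4;2;10m [38;2;4;2;10m[48;2;4;2;10m [38;2;4;2;10m[48;2;4;2;10m [38;2;4;2;10m[48;2;4;2;10m [38;2;4;2;10m[48;2;4;2;10m [38;2;4;2;10m[48;2;4;2;10m [38;2;4;2;10m[48;2;4;2;10m [38;2;4;2;10m[48;2;4;2;10m [38;2;4;2;10m[48;2;4;2;10m [0m
[38;2;4;2;10m[48;2;4;2;10m [38;2;4;2;10m[48;2;4;2;10m [38;2;4;2;10m[48;2;4;2;10m [38;2;4;2;10m[48;2;4;2;10m [38;2;4;2;10m[48;2;4;2;10m [38;2;4;2;10m[48;2;4;2;10m [38;2;4;2;10m[48;2;4;2;10m [38;2;4;2;10m[48;2;4;2;10m [38;2;4;2;10m[48;2;4;2;10m [38;2;4;2;10m[48;2;4;2;10m [0m
[38;2;4;2;10m[48;2;4;2;10m [38;2;4;2;10m[48;2;4;2;10m [38;2;4;2;10m[48;2;4;2;10m [38;2;4;2;10m[48;2;4;2;10m [38;2;4;2;10m[48;2;4;2;10m [38;2;4;2;10m[48;2;4;2;10m [38;2;4;2;10m[48;2;4;2;10m [38;2;4;2;10m[48;2;4;2;11m🬎[38;2;4;2;10m[48;2;5;2;11m🬎[38;2;4;2;10m[48;2;5;2;12m🬎[0m
[38;2;4;2;10m[48;2;4;2;11m🬝[38;2;4;2;10m[48;2;5;2;11m🬝[38;2;4;2;10m[48;2;5;2;12m🬎[38;2;4;2;10m[48;2;6;2;14m🬎[38;2;4;2;11m[48;2;11;3;22m🬎[38;2;5;2;12m[48;2;21;5;38m🬎[38;2;20;5;30m[48;2;198;51;80m🬝[38;2;12;3;24m[48;2;253;226;40m🬎[38;2;59;14;50m[48;2;254;249;49m🬎[38;2;11;3;22m[48;2;253;234;43m🬂[0m
[38;2;13;3;25m[48;2;254;248;48m🬎[38;2;36;9;45m[48;2;254;249;49m🬎[38;2;19;5;35m[48;2;251;216;40m🬂[38;2;53;12;68m[48;2;250;211;39m🬂[38;2;248;210;43m[48;2;53;12;72m🬎[38;2;247;207;44m[48;2;17;4;33m🬎[38;2;254;249;49m[48;2;29;7;41m🬂[38;2;254;245;47m[48;2;12;3;24m🬂[38;2;251;189;25m[48;2;33;9;28m🬀[38;2;61;14;89m[48;2;9;2;19m🬀[0m
[38;2;252;216;35m[48;2;12;3;24m🬂[38;2;101;25;86m[48;2;6;2;15m🬂[38;2;25;6;45m[48;2;7;2;15m🬀[38;2;10;3;20m[48;2;4;2;11m🬂[38;2;6;2;14m[48;2;4;2;10m🬂[38;2;5;2;12m[48;2;4;2;10m🬂[38;2;4;2;11m[48;2;4;2;10m🬂[38;2;4;2;11m[48;2;4;2;10m🬀[38;2;4;2;10m[48;2;4;2;10m [38;2;4;2;10m[48;2;4;2;10m [0m
</frame>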